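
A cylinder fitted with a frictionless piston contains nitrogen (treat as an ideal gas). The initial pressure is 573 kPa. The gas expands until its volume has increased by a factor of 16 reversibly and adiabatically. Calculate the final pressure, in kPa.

P₂ ≈ 11.8 kPa

Since PV^γ is constant along a reversible adiabat, P₂ = P₁ (V₁/V₂)^γ.
For a diatomic ideal gas γ = 7/5.
P₂ = 573 × (1/16)^(7/5) = 11.81 kPa.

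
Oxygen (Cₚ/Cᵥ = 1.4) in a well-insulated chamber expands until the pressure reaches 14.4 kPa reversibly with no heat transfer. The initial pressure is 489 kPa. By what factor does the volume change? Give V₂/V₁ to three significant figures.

V₂/V₁ ≈ 12.4

From PV^γ = const, V₂/V₁ = (P₁/P₂)^(1/γ).
V₂/V₁ = (489/14.4)^(0.714) = 12.4.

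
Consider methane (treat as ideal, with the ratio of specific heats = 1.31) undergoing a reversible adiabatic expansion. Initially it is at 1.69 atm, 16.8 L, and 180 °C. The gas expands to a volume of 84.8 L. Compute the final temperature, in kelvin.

T₂ ≈ 274 K

For a reversible adiabat TV^(γ−1) is constant, so T₂ = T₁ (V₁/V₂)^(γ−1).
T₁ = 180 °C = 453.1 K.
T₂ = 453.1 × (16.8/84.8)^(0.31) = 274.3 K.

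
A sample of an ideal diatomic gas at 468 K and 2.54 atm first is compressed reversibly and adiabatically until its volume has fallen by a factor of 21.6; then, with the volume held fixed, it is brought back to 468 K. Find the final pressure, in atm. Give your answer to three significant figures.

For a diatomic ideal gas γ = 7/5.
Adiabatic step (PV^γ = const): P₂ = 2.54×21.6^(7/5) = 187.5 atm; T₂ = 468×21.6^(2/5) = 1600 K.
Isochoric: P₃ = P₂(T₃/T₂) = 187.5 × (468/1600) = 54.86 atm.

P₃ ≈ 54.9 atm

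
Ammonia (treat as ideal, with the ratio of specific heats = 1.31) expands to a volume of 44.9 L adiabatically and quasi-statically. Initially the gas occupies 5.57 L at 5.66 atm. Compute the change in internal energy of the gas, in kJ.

P₂ = P₁(V₁/V₂)^γ = 5.66×(5.57/44.9)^(1.31) = 0.3677 atm.
For a reversible adiabat, W_by_gas = (P₁V₁ − P₂V₂)/(γ−1).
W_by = (573500×0.00557 − 37250×0.0449) / (0.31) = 4909 J.
Q = 0 ⇒ ΔU = −W_by = -4909 J.

ΔU ≈ -4.91 kJ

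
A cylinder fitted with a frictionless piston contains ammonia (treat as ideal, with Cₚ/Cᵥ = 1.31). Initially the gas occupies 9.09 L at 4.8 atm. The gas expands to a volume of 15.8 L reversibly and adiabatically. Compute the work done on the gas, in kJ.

W ≈ -2.25 kJ

P₂ = P₁(V₁/V₂)^γ = 4.8×(9.09/15.8)^(1.31) = 2.327 atm.
For a reversible adiabat, W_by_gas = (P₁V₁ − P₂V₂)/(γ−1).
W_by = (486400×0.00909 − 235700×0.0158) / (0.31) = 2246 J.
W_on_gas = −W_by = -2246 J.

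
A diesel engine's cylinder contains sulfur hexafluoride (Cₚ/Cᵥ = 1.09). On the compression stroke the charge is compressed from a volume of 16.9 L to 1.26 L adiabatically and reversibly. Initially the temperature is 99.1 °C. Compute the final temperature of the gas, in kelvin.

T₂ ≈ 470 K

Adiabatic: T₁V₁^(γ−1) = T₂V₂^(γ−1) ⇒ T₂ = T₁ (V₁/V₂)^(γ−1).
T₁ = 99.1 °C = 372.2 K.
T₂ = 372.2 × (16.9/1.26)^(0.09) = 470.2 K.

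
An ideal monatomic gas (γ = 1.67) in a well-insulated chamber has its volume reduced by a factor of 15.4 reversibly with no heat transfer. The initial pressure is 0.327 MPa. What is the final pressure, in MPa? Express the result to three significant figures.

P₂ ≈ 31.5 MPa

Adiabatic: P₁V₁^γ = P₂V₂^γ ⇒ P₂ = P₁ (V₁/V₂)^γ.
P₂ = 0.327 × 15.4^(1.67) = 31.46 MPa.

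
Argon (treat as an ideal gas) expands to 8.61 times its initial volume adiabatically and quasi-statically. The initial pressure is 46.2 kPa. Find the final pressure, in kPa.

P₂ ≈ 1.28 kPa

Adiabatic: P₁V₁^γ = P₂V₂^γ ⇒ P₂ = P₁ (V₁/V₂)^γ.
For a monatomic ideal gas γ = 5/3.
P₂ = 46.2 × (1/8.61)^(5/3) = 1.277 kPa.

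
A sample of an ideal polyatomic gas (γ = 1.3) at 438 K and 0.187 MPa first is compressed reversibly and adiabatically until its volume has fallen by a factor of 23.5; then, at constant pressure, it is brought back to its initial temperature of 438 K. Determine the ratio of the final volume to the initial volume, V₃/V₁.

Adiabatic step: V₂/V₁ = 0.04255; T₂ = T₁·23.5^(0.3) = 1129 K.
Isobaric step: V₃/V₂ = T₃/T₂ = 438/1129.
V₃/V₁ = (V₂/V₁)(V₃/V₂) = 0.04255 × (438/1129) = 0.0165.

V₃/V₁ ≈ 0.0165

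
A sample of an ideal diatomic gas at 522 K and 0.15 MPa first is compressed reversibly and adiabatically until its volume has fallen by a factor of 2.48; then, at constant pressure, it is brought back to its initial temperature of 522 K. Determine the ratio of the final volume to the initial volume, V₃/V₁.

V₃/V₁ ≈ 0.280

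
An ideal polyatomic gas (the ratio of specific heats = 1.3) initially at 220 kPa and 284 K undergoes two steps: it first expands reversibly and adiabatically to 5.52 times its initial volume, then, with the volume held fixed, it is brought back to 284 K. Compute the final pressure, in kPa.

Adiabatic step (PV^γ = const): P₂ = 220×(1/5.52)^(1.3) = 23.87 kPa; T₂ = 284×(1/5.52)^(0.3) = 170.1 K.
Isochoric: P₃ = P₂(T₃/T₂) = 23.87 × (284/170.1) = 39.86 kPa.

P₃ ≈ 39.9 kPa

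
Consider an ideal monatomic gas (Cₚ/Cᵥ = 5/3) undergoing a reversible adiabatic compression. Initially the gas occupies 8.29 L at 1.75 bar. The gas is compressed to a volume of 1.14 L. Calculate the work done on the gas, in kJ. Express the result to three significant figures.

P₂ = P₁(V₁/V₂)^γ = 1.75×(8.29/1.14)^(5/3) = 47.77 bar.
For a reversible adiabat, W_by_gas = (P₁V₁ − P₂V₂)/(γ−1).
W_by = (175000×0.00829 − 4.777×10^6×0.00114) / (2/3) = -5992 J.
W_on_gas = −W_by = 5992 J.

W ≈ 5.99 kJ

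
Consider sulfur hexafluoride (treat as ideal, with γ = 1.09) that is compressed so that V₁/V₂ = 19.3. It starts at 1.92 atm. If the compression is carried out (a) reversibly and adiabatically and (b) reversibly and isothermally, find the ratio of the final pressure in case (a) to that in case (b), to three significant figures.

P_adiabatic / P_isothermal ≈ 1.31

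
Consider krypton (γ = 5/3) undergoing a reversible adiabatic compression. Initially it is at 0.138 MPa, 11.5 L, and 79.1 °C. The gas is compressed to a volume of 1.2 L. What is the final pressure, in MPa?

Since PV^γ is constant along a reversible adiabat, P₂ = P₁ (V₁/V₂)^γ.
P₂ = 0.138 × (11.5/1.2)^(5/3) = 5.967 MPa.

P₂ ≈ 5.97 MPa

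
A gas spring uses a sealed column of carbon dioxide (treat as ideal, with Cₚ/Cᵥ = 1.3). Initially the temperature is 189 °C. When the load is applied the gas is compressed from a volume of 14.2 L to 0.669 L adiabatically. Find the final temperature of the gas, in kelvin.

T₂ ≈ 1160 K

Adiabatic: T₁V₁^(γ−1) = T₂V₂^(γ−1) ⇒ T₂ = T₁ (V₁/V₂)^(γ−1).
T₁ = 189 °C = 462.1 K.
T₂ = 462.1 × (14.2/0.669)^(0.3) = 1156 K.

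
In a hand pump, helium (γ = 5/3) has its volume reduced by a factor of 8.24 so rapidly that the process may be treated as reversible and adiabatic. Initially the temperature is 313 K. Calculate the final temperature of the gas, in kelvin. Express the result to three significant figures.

For a reversible adiabat TV^(γ−1) is constant, so T₂ = T₁ (V₁/V₂)^(γ−1).
T₂ = 313 × 8.24^(2/3) = 1277 K.

T₂ ≈ 1280 K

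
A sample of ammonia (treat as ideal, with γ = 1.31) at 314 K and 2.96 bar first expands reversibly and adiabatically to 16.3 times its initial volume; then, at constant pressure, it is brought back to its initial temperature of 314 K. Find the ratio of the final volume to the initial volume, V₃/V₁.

V₃/V₁ ≈ 38.7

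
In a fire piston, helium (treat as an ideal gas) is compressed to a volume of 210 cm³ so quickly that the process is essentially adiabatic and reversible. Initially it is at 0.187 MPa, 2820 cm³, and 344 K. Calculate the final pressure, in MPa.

P₂ ≈ 14.2 MPa

Since PV^γ is constant along a reversible adiabat, P₂ = P₁ (V₁/V₂)^γ.
γ = 5/3 for a monatomic ideal gas.
P₂ = 0.187 × (2820/210)^(5/3) = 14.19 MPa.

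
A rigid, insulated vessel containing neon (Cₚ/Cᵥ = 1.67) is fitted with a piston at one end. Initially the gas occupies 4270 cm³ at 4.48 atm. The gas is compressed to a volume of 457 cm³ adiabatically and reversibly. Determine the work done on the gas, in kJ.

P₂ = P₁(V₁/V₂)^γ = 4.48×(4270/457)^(1.67) = 187.1 atm.
For a reversible adiabat, W_by_gas = (P₁V₁ − P₂V₂)/(γ−1).
W_by = (453900×0.00427 − 1.896×10^7×0.000457) / (0.67) = -10040 J.
W_on_gas = −W_by = 10040 J.

W ≈ 10.0 kJ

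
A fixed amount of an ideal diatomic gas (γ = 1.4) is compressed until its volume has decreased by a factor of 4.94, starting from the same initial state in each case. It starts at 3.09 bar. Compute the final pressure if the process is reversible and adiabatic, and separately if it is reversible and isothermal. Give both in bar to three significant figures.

adiabatic: 28.9 bar; isothermal: 15.3 bar

Isothermal: P₂ = P₁(V₁/V₂) = 3.09×4.94 = 15.26 bar.
Adiabatic: P₂ = P₁(V₁/V₂)^γ = 3.09×4.94^(1.4) = 28.92 bar.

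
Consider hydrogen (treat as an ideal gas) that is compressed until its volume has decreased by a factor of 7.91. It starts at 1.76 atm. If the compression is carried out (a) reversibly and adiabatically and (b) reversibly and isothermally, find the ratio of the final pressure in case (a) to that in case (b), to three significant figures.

For a diatomic ideal gas γ = 7/5.
Isothermal: P_b = P₁(V₁/V₂) = 1.76×7.91.
Adiabatic: P_a = P₁(V₁/V₂)^γ = 1.76×7.91^(7/5).
P_a/P_b = (V₁/V₂)^(γ−1) = 7.91^(2/5) = 2.287.

P_adiabatic / P_isothermal ≈ 2.29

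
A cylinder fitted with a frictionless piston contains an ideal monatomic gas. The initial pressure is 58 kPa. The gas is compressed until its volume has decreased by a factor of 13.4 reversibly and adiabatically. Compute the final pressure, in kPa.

P₂ ≈ 4380 kPa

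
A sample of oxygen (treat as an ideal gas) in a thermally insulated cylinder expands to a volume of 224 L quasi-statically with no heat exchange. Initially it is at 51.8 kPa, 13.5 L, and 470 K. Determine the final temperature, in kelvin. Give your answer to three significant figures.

Adiabatic: T₁V₁^(γ−1) = T₂V₂^(γ−1) ⇒ T₂ = T₁ (V₁/V₂)^(γ−1).
γ = 7/5 for a diatomic ideal gas.
T₂ = 470 × (13.5/224)^(2/5) = 152.8 K.

T₂ ≈ 153 K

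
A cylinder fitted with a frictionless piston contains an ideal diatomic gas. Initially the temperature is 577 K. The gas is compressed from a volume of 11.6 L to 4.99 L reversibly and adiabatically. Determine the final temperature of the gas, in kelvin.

T₂ ≈ 809 K

For a reversible adiabat TV^(γ−1) is constant, so T₂ = T₁ (V₁/V₂)^(γ−1).
For a diatomic ideal gas γ = 7/5, so γ−1 = 2/5.
T₂ = 577 × (11.6/4.99)^(2/5) = 808.6 K.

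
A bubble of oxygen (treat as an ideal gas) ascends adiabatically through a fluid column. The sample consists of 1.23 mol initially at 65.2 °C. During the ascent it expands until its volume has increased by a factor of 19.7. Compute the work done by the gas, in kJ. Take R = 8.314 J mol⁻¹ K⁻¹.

Adiabatic: T₁V₁^(γ−1) = T₂V₂^(γ−1) ⇒ T₂ = T₁ (V₁/V₂)^(γ−1).
γ = 7/5 for a diatomic ideal gas, so γ−1 = 2/5.
T₁ = 65.2 °C = 338.3 K.
T₂ = 338.3 × (1/19.7)^(2/5) = 102.7 K.
Q = 0, so ΔU = W_on_gas = nCᵥΔT with Cᵥ = R/(γ−1) = 20.79 J/(mol·K).
ΔU = 1.23 × 20.79 × (102.7 − 338.3) = -6024 J.
Work done by the gas = −ΔU = 6024 J.

W ≈ 6.02 kJ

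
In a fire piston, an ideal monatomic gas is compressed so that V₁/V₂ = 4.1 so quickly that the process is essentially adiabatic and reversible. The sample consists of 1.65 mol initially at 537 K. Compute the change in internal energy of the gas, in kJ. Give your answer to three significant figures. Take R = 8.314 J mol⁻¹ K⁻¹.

ΔU ≈ 17.3 kJ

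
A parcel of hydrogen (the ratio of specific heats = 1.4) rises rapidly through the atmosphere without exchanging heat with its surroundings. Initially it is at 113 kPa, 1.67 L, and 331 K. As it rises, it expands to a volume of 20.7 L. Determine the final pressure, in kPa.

Since PV^γ is constant along a reversible adiabat, P₂ = P₁ (V₁/V₂)^γ.
P₂ = 113 × (1.67/20.7)^(1.4) = 3.331 kPa.

P₂ ≈ 3.33 kPa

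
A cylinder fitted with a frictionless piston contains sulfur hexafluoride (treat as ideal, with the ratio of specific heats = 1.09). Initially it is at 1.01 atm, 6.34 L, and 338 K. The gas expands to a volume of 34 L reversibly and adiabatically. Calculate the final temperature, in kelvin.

T₂ ≈ 291 K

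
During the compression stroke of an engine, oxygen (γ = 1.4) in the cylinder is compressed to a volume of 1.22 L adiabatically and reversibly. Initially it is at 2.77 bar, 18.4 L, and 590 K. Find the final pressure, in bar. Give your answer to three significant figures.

Since PV^γ is constant along a reversible adiabat, P₂ = P₁ (V₁/V₂)^γ.
P₂ = 2.77 × (18.4/1.22)^(1.4) = 123.7 bar.

P₂ ≈ 124 bar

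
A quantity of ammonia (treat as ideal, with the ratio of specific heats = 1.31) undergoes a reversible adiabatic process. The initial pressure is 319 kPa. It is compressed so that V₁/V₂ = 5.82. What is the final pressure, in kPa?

P₂ ≈ 3210 kPa

Since PV^γ is constant along a reversible adiabat, P₂ = P₁ (V₁/V₂)^γ.
P₂ = 319 × 5.82^(1.31) = 3205 kPa.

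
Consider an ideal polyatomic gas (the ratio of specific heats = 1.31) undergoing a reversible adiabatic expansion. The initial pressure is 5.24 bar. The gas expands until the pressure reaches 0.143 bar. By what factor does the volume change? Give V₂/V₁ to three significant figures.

From PV^γ = const, V₂/V₁ = (P₁/P₂)^(1/γ).
V₂/V₁ = (5.24/0.143)^(0.763) = 15.63.

V₂/V₁ ≈ 15.6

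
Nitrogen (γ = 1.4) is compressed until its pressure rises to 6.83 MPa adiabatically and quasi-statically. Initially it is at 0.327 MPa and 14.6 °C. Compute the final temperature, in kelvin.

Along an adiabat T P^((1−γ)/γ) is constant, so T₂ = T₁ (P₂/P₁)^((γ−1)/γ).
T₁ = 14.6 °C = 287.8 K.
T₂ = 287.8 × (6.83/0.327)^(0.286) = 685.7 K.

T₂ ≈ 686 K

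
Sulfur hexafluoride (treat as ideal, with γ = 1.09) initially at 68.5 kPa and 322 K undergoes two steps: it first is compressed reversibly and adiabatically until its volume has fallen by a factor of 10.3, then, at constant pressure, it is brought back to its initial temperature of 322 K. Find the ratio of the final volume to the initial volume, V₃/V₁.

V₃/V₁ ≈ 0.0787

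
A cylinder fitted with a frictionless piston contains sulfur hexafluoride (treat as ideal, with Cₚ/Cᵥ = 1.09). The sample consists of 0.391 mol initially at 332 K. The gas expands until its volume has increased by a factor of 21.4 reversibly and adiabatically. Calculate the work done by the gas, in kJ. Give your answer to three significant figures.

W ≈ 2.89 kJ

For a reversible adiabat TV^(γ−1) is constant, so T₂ = T₁ (V₁/V₂)^(γ−1).
T₂ = 332 × (1/21.4)^(0.09) = 252 K.
Q = 0, so ΔU = W_on_gas = nCᵥΔT with Cᵥ = R/(γ−1) = 92.38 J/(mol·K).
ΔU = 0.391 × 92.38 × (252 − 332) = -2890 J.
Work done by the gas = −ΔU = 2890 J.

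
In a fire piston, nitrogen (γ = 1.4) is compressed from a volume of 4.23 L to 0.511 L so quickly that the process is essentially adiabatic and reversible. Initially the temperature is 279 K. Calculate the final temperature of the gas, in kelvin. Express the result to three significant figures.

For a reversible adiabat TV^(γ−1) is constant, so T₂ = T₁ (V₁/V₂)^(γ−1).
T₂ = 279 × (4.23/0.511)^(0.4) = 649.8 K.

T₂ ≈ 650 K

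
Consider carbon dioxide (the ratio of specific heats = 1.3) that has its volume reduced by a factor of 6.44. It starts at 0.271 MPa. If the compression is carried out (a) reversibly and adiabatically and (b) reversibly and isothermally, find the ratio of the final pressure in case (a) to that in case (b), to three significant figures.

P_adiabatic / P_isothermal ≈ 1.75

Isothermal: P_b = P₁(V₁/V₂) = 0.271×6.44.
Adiabatic: P_a = P₁(V₁/V₂)^γ = 0.271×6.44^(1.3).
P_a/P_b = (V₁/V₂)^(γ−1) = 6.44^(0.3) = 1.749.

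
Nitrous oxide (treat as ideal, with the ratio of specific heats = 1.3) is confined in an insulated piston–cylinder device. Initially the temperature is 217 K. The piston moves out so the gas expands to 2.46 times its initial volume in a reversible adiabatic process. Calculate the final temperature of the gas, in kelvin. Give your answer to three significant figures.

Adiabatic: T₁V₁^(γ−1) = T₂V₂^(γ−1) ⇒ T₂ = T₁ (V₁/V₂)^(γ−1).
T₂ = 217 × (1/2.46)^(0.3) = 165.6 K.

T₂ ≈ 166 K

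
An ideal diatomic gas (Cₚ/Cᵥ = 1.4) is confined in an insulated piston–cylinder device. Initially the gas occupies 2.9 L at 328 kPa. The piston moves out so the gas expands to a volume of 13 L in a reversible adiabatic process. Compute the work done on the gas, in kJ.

W ≈ -1.07 kJ

P₂ = P₁(V₁/V₂)^γ = 328×(2.9/13)^(1.4) = 40.15 kPa.
For a reversible adiabat, W_by_gas = (P₁V₁ − P₂V₂)/(γ−1).
W_by = (328000×0.0029 − 40150×0.013) / (0.4) = 1073 J.
W_on_gas = −W_by = -1073 J.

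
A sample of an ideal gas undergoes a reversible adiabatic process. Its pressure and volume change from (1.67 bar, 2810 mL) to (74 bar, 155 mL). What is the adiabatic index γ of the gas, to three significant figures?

γ ≈ 1.31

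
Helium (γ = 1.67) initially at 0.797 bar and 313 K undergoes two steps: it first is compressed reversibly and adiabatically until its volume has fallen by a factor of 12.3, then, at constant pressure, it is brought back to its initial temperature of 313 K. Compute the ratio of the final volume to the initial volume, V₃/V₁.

Adiabatic step: V₂/V₁ = 0.0813; T₂ = T₁·12.3^(0.67) = 1682 K.
Isobaric step: V₃/V₂ = T₃/T₂ = 313/1682.
V₃/V₁ = (V₂/V₁)(V₃/V₂) = 0.0813 × (313/1682) = 0.01513.

V₃/V₁ ≈ 0.0151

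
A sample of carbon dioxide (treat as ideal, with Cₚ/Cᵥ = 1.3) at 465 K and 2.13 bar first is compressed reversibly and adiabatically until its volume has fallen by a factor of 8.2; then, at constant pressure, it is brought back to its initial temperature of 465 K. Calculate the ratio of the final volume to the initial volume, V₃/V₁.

Adiabatic step: V₂/V₁ = 0.122; T₂ = T₁·8.2^(0.3) = 874.2 K.
Isobaric step: V₃/V₂ = T₃/T₂ = 465/874.2.
V₃/V₁ = (V₂/V₁)(V₃/V₂) = 0.122 × (465/874.2) = 0.06487.

V₃/V₁ ≈ 0.0649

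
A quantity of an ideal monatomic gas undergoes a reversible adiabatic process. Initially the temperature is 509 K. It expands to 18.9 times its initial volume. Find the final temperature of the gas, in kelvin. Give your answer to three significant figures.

T₂ ≈ 71.7 K

For a reversible adiabat TV^(γ−1) is constant, so T₂ = T₁ (V₁/V₂)^(γ−1).
For a monatomic ideal gas γ = 5/3, so γ−1 = 2/3.
T₂ = 509 × (1/18.9)^(2/3) = 71.74 K.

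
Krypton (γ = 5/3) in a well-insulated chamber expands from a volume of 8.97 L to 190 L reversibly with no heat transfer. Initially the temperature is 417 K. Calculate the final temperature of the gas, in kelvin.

T₂ ≈ 54.5 K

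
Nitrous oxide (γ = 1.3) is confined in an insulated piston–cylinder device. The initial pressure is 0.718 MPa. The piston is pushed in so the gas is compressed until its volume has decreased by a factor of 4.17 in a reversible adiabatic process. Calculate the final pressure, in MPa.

Since PV^γ is constant along a reversible adiabat, P₂ = P₁ (V₁/V₂)^γ.
P₂ = 0.718 × 4.17^(1.3) = 4.595 MPa.

P₂ ≈ 4.60 MPa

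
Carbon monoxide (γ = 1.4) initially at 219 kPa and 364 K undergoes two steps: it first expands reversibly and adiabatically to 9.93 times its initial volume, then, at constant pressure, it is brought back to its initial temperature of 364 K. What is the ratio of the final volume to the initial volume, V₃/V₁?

V₃/V₁ ≈ 24.9

Adiabatic step: V₂/V₁ = 9.93; T₂ = T₁·(1/9.93)^(0.4) = 145.3 K.
Isobaric step: V₃/V₂ = T₃/T₂ = 364/145.3.
V₃/V₁ = (V₂/V₁)(V₃/V₂) = 9.93 × (364/145.3) = 24.87.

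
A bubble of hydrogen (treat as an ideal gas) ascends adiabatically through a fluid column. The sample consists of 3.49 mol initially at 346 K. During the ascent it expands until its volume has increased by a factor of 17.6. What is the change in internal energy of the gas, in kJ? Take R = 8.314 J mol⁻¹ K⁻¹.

ΔU ≈ -17.1 kJ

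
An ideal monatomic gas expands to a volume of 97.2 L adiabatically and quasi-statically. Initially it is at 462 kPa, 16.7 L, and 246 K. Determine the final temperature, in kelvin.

T₂ ≈ 76.0 K

Adiabatic: T₁V₁^(γ−1) = T₂V₂^(γ−1) ⇒ T₂ = T₁ (V₁/V₂)^(γ−1).
γ = 5/3 for a monatomic ideal gas.
T₂ = 246 × (16.7/97.2)^(2/3) = 76.03 K.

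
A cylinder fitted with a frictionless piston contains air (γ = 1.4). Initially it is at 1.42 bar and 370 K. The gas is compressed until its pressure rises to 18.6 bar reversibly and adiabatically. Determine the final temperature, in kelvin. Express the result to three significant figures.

T₂ ≈ 772 K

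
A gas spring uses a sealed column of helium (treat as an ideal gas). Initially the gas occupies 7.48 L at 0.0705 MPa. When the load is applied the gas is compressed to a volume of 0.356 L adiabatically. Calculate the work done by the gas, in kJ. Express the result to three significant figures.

W ≈ -5.23 kJ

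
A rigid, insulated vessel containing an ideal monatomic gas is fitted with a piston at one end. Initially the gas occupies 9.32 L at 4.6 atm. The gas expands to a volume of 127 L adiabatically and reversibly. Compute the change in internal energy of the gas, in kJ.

ΔU ≈ -5.37 kJ

γ = 5/3 for a monatomic ideal gas.
P₂ = P₁(V₁/V₂)^γ = 4.6×(9.32/127)^(5/3) = 0.05917 atm.
For a reversible adiabat, W_by_gas = (P₁V₁ − P₂V₂)/(γ−1).
W_by = (466100×0.00932 − 5996×0.127) / (2/3) = 5374 J.
Q = 0 ⇒ ΔU = −W_by = -5374 J.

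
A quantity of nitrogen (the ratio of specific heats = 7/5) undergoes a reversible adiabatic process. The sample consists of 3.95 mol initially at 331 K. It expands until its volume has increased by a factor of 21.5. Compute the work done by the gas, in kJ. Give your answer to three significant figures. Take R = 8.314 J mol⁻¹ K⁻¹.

W ≈ 19.2 kJ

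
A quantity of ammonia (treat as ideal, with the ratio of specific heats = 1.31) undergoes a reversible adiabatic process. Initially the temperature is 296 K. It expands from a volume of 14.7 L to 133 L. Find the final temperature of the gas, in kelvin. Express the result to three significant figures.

Adiabatic: T₁V₁^(γ−1) = T₂V₂^(γ−1) ⇒ T₂ = T₁ (V₁/V₂)^(γ−1).
T₂ = 296 × (14.7/133)^(0.31) = 149.5 K.

T₂ ≈ 150 K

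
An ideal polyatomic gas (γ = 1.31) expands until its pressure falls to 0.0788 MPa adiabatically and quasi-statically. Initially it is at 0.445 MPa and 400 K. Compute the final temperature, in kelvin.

T₂ ≈ 266 K

Along an adiabat T P^((1−γ)/γ) is constant, so T₂ = T₁ (P₂/P₁)^((γ−1)/γ).
T₂ = 400 × (0.0788/0.445)^(0.237) = 265.5 K.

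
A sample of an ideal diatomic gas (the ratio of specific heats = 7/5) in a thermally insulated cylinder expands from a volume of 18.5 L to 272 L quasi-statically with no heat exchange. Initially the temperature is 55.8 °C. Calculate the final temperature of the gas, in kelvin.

T₂ ≈ 112 K

For a reversible adiabat TV^(γ−1) is constant, so T₂ = T₁ (V₁/V₂)^(γ−1).
T₁ = 55.8 °C = 328.9 K.
T₂ = 328.9 × (18.5/272)^(2/5) = 112.2 K.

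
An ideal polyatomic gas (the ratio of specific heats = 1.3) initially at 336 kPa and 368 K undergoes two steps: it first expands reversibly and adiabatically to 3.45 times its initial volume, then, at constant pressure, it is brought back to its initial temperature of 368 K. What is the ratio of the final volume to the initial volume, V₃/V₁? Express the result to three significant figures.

V₃/V₁ ≈ 5.00

Adiabatic step: V₂/V₁ = 3.45; T₂ = T₁·(1/3.45)^(0.3) = 253.8 K.
Isobaric step: V₃/V₂ = T₃/T₂ = 368/253.8.
V₃/V₁ = (V₂/V₁)(V₃/V₂) = 3.45 × (368/253.8) = 5.002.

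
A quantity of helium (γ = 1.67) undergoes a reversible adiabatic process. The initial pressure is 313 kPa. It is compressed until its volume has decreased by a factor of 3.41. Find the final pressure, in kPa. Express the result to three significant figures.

P₂ ≈ 2430 kPa

Adiabatic: P₁V₁^γ = P₂V₂^γ ⇒ P₂ = P₁ (V₁/V₂)^γ.
P₂ = 313 × 3.41^(1.67) = 2428 kPa.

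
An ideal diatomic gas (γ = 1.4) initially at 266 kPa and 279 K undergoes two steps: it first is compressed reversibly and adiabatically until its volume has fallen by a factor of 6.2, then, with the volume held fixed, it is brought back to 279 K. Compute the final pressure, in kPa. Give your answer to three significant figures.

Adiabatic step (PV^γ = const): P₂ = 266×6.2^(1.4) = 3422 kPa; T₂ = 279×6.2^(0.4) = 578.8 K.
Isochoric: P₃ = P₂(T₃/T₂) = 3422 × (279/578.8) = 1649 kPa.

P₃ ≈ 1650 kPa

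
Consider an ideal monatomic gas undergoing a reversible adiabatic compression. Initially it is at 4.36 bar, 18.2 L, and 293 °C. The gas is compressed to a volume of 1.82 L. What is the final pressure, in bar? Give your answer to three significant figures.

Adiabatic: P₁V₁^γ = P₂V₂^γ ⇒ P₂ = P₁ (V₁/V₂)^γ.
γ = 5/3 for a monatomic ideal gas.
P₂ = 4.36 × (18.2/1.82)^(5/3) = 202.4 bar.

P₂ ≈ 202 bar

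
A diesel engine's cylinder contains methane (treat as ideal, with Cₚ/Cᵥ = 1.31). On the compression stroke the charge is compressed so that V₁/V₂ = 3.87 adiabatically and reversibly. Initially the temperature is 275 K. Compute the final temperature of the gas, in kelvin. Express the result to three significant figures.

T₂ ≈ 418 K

Adiabatic: T₁V₁^(γ−1) = T₂V₂^(γ−1) ⇒ T₂ = T₁ (V₁/V₂)^(γ−1).
T₂ = 275 × 3.87^(0.31) = 418.3 K.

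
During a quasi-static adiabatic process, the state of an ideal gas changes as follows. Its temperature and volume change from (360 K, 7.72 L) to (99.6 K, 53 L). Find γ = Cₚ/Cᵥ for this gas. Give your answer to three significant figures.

γ ≈ 1.67

TV^(γ−1) = const ⇒ γ − 1 = ln(T₂/T₁) / ln(V₁/V₂).
γ = 1 + ln(99.6/360) / ln(7.72/53) = 1.667.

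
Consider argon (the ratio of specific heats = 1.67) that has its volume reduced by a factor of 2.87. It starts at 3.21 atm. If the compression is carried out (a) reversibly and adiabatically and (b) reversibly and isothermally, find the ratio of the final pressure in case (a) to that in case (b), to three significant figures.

P_adiabatic / P_isothermal ≈ 2.03

Isothermal: P_b = P₁(V₁/V₂) = 3.21×2.87.
Adiabatic: P_a = P₁(V₁/V₂)^γ = 3.21×2.87^(1.67).
P_a/P_b = (V₁/V₂)^(γ−1) = 2.87^(0.67) = 2.027.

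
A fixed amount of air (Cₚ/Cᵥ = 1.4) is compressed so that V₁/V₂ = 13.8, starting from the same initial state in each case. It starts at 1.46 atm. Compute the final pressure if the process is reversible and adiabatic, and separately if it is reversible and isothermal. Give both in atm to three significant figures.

adiabatic: 57.6 atm; isothermal: 20.1 atm

Isothermal: P₂ = P₁(V₁/V₂) = 1.46×13.8 = 20.15 atm.
Adiabatic: P₂ = P₁(V₁/V₂)^γ = 1.46×13.8^(1.4) = 57.57 atm.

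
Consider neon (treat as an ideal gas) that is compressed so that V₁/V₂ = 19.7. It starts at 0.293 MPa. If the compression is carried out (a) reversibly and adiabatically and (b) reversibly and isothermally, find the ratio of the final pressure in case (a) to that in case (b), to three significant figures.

P_adiabatic / P_isothermal ≈ 7.29

For a monatomic ideal gas γ = 5/3.
Isothermal: P_b = P₁(V₁/V₂) = 0.293×19.7.
Adiabatic: P_a = P₁(V₁/V₂)^γ = 0.293×19.7^(5/3).
P_a/P_b = (V₁/V₂)^(γ−1) = 19.7^(2/3) = 7.294.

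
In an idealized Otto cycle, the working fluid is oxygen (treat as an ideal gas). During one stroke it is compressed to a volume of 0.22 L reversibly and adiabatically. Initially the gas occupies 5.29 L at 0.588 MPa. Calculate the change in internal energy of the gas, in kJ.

ΔU ≈ 20.0 kJ

γ = 7/5 for a diatomic ideal gas.
P₂ = P₁(V₁/V₂)^γ = 0.588×(5.29/0.22)^(7/5) = 50.45 MPa.
For a reversible adiabat, W_by_gas = (P₁V₁ − P₂V₂)/(γ−1).
W_by = (588000×0.00529 − 5.045×10^7×0.00022) / (2/5) = -19970 J.
Q = 0 ⇒ ΔU = −W_by = 19970 J.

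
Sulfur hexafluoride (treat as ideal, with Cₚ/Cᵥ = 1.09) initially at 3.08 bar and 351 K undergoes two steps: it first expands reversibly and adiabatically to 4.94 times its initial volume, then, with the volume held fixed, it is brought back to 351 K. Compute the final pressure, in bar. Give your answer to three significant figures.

Adiabatic step (PV^γ = const): P₂ = 3.08×(1/4.94)^(1.09) = 0.54 bar; T₂ = 351×(1/4.94)^(0.09) = 304 K.
Isochoric: P₃ = P₂(T₃/T₂) = 0.54 × (351/304) = 0.6235 bar.

P₃ ≈ 0.623 bar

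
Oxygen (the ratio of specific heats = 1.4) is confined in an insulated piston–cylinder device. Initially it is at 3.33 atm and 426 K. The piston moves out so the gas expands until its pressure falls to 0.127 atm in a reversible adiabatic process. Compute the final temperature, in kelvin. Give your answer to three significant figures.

Adiabatic: T₂/T₁ = (P₂/P₁)^((γ−1)/γ).
T₂ = 426 × (0.127/3.33)^(0.286) = 167.5 K.

T₂ ≈ 168 K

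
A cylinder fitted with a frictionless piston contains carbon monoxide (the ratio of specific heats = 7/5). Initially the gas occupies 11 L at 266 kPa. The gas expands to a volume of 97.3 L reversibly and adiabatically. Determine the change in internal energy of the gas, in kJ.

P₂ = P₁(V₁/V₂)^γ = 266×(11/97.3)^(7/5) = 12.57 kPa.
For a reversible adiabat, W_by_gas = (P₁V₁ − P₂V₂)/(γ−1).
W_by = (266000×0.011 − 12570×0.0973) / (2/5) = 4256 J.
Q = 0 ⇒ ΔU = −W_by = -4256 J.

ΔU ≈ -4.26 kJ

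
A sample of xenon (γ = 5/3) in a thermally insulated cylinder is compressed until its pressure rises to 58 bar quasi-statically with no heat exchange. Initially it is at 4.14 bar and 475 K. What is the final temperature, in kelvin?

T₂ ≈ 1370 K

Along an adiabat T P^((1−γ)/γ) is constant, so T₂ = T₁ (P₂/P₁)^((γ−1)/γ).
T₂ = 475 × (58/4.14)^(2/5) = 1365 K.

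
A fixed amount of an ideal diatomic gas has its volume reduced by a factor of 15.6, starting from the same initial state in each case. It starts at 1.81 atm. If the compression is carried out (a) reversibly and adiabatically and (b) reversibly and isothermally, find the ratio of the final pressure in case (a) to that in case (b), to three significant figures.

P_adiabatic / P_isothermal ≈ 3.00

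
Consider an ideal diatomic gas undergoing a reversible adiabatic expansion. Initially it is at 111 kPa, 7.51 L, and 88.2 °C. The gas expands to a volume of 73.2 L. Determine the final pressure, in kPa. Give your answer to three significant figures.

Adiabatic: P₁V₁^γ = P₂V₂^γ ⇒ P₂ = P₁ (V₁/V₂)^γ.
γ = 7/5 for a diatomic ideal gas.
P₂ = 111 × (7.51/73.2)^(7/5) = 4.58 kPa.

P₂ ≈ 4.58 kPa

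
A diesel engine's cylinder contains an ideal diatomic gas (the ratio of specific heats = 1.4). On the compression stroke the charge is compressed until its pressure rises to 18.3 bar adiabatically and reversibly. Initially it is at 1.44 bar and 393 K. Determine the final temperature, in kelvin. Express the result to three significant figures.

Adiabatic: T₂/T₁ = (P₂/P₁)^((γ−1)/γ).
T₂ = 393 × (18.3/1.44)^(0.286) = 812.5 K.

T₂ ≈ 813 K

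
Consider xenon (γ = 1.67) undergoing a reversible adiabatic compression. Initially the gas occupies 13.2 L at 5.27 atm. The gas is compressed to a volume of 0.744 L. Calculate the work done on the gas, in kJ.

P₂ = P₁(V₁/V₂)^γ = 5.27×(13.2/0.744)^(1.67) = 642.2 atm.
For a reversible adiabat, W_by_gas = (P₁V₁ − P₂V₂)/(γ−1).
W_by = (534000×0.0132 − 6.507×10^7×0.000744) / (0.67) = -61730 J.
W_on_gas = −W_by = 61730 J.

W ≈ 61.7 kJ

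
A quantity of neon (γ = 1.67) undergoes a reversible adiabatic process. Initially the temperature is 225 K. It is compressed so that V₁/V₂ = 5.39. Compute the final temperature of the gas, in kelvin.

For a reversible adiabat TV^(γ−1) is constant, so T₂ = T₁ (V₁/V₂)^(γ−1).
T₂ = 225 × 5.39^(0.67) = 695.6 K.

T₂ ≈ 696 K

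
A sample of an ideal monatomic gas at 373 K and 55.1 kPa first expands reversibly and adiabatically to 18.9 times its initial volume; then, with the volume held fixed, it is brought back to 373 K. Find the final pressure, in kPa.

For a monatomic ideal gas γ = 5/3.
Adiabatic step (PV^γ = const): P₂ = 55.1×(1/18.9)^(5/3) = 0.4109 kPa; T₂ = 373×(1/18.9)^(2/3) = 52.57 K.
Isochoric: P₃ = P₂(T₃/T₂) = 0.4109 × (373/52.57) = 2.915 kPa.

P₃ ≈ 2.92 kPa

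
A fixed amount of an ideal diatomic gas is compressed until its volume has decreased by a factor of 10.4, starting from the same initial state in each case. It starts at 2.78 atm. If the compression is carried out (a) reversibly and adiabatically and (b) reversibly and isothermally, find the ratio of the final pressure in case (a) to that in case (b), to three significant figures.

P_adiabatic / P_isothermal ≈ 2.55

For a diatomic ideal gas γ = 7/5.
Isothermal: P_b = P₁(V₁/V₂) = 2.78×10.4.
Adiabatic: P_a = P₁(V₁/V₂)^γ = 2.78×10.4^(7/5).
P_a/P_b = (V₁/V₂)^(γ−1) = 10.4^(2/5) = 2.552.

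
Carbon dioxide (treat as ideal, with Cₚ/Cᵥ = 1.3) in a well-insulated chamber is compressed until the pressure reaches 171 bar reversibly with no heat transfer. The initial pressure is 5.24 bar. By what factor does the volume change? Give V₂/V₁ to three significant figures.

V₂/V₁ ≈ 0.0685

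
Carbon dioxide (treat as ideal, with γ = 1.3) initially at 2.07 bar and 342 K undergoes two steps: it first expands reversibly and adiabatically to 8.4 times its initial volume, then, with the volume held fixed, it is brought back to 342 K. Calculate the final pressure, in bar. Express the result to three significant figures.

P₃ ≈ 0.246 bar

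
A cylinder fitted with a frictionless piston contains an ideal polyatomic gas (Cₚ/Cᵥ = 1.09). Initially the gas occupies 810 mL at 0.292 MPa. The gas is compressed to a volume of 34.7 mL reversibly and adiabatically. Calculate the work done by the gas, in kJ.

W ≈ -0.861 kJ

P₂ = P₁(V₁/V₂)^γ = 0.292×(810/34.7)^(1.09) = 9.05 MPa.
For a reversible adiabat, W_by_gas = (P₁V₁ − P₂V₂)/(γ−1).
W_by = (292000×0.00081 − 9.05×10^6×3.47×10^-5) / (0.09) = -861.5 J.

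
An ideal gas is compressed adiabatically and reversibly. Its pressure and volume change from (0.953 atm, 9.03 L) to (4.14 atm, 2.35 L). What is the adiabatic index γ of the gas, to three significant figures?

γ ≈ 1.09

PV^γ = const ⇒ γ = ln(P₂/P₁) / ln(V₁/V₂).
γ = ln(4.14/0.953) / ln(9.03/2.35) = 1.091.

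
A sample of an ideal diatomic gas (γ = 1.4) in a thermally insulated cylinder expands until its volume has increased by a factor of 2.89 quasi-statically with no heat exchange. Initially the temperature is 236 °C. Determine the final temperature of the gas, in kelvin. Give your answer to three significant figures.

T₂ ≈ 333 K

Adiabatic: T₁V₁^(γ−1) = T₂V₂^(γ−1) ⇒ T₂ = T₁ (V₁/V₂)^(γ−1).
T₁ = 236 °C = 509.1 K.
T₂ = 509.1 × (1/2.89)^(0.4) = 333 K.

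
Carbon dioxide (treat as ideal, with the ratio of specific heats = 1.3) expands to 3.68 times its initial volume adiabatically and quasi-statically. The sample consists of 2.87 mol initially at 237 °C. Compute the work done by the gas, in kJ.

Adiabatic: T₁V₁^(γ−1) = T₂V₂^(γ−1) ⇒ T₂ = T₁ (V₁/V₂)^(γ−1).
T₁ = 237 °C = 510.1 K.
T₂ = 510.1 × (1/3.68)^(0.3) = 345.1 K.
Q = 0, so ΔU = W_on_gas = nCᵥΔT with Cᵥ = R/(γ−1) = 27.71 J/(mol·K).
ΔU = 2.87 × 27.71 × (345.1 − 510.1) = -13130 J.
Work done by the gas = −ΔU = 13130 J.

W ≈ 13.1 kJ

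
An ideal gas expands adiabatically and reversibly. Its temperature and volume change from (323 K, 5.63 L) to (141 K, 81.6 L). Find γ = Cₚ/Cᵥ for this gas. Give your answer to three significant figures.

TV^(γ−1) = const ⇒ γ − 1 = ln(T₂/T₁) / ln(V₁/V₂).
γ = 1 + ln(141/323) / ln(5.63/81.6) = 1.31.

γ ≈ 1.31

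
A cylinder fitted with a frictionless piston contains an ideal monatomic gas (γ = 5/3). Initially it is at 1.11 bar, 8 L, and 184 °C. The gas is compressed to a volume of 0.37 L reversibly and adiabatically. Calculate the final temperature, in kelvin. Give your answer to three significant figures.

Adiabatic: T₁V₁^(γ−1) = T₂V₂^(γ−1) ⇒ T₂ = T₁ (V₁/V₂)^(γ−1).
T₁ = 184 °C = 457.1 K.
T₂ = 457.1 × (8/0.37)^(2/3) = 3548 K.

T₂ ≈ 3550 K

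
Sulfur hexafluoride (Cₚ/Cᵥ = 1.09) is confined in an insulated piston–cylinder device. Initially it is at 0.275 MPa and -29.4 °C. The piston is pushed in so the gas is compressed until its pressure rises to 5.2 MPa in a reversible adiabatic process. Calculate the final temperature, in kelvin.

T₂ ≈ 311 K

Adiabatic: T₂/T₁ = (P₂/P₁)^((γ−1)/γ).
T₁ = -29.4 °C = 243.7 K.
T₂ = 243.7 × (5.2/0.275)^(0.0826) = 310.7 K.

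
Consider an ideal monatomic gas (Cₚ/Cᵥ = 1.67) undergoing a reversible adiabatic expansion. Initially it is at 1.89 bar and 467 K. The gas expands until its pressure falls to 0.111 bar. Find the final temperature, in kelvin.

T₂ ≈ 150 K

Along an adiabat T P^((1−γ)/γ) is constant, so T₂ = T₁ (P₂/P₁)^((γ−1)/γ).
T₂ = 467 × (0.111/1.89)^(0.401) = 149.8 K.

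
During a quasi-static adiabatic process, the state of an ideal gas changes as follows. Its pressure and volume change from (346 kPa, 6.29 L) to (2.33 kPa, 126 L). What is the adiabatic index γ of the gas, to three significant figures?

γ ≈ 1.67

PV^γ = const ⇒ γ = ln(P₂/P₁) / ln(V₁/V₂).
γ = ln(2.33/346) / ln(6.29/126) = 1.668.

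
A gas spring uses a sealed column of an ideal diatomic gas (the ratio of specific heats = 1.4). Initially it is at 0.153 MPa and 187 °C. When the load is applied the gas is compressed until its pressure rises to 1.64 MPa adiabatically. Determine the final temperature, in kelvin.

Adiabatic: T₂/T₁ = (P₂/P₁)^((γ−1)/γ).
T₁ = 187 °C = 460.1 K.
T₂ = 460.1 × (1.64/0.153)^(0.286) = 906.2 K.

T₂ ≈ 906 K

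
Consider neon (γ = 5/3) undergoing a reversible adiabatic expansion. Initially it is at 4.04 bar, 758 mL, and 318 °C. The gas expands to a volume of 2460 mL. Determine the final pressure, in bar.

Adiabatic: P₁V₁^γ = P₂V₂^γ ⇒ P₂ = P₁ (V₁/V₂)^γ.
P₂ = 4.04 × (758/2460)^(5/3) = 0.5679 bar.

P₂ ≈ 0.568 bar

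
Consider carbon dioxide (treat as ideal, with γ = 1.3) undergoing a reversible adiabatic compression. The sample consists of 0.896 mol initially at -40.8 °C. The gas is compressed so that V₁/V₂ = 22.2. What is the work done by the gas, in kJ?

W ≈ -8.85 kJ

Adiabatic: T₁V₁^(γ−1) = T₂V₂^(γ−1) ⇒ T₂ = T₁ (V₁/V₂)^(γ−1).
T₁ = -40.8 °C = 232.3 K.
T₂ = 232.3 × 22.2^(0.3) = 588.9 K.
Q = 0, so ΔU = W_on_gas = nCᵥΔT with Cᵥ = R/(γ−1) = 27.71 J/(mol·K).
ΔU = 0.896 × 27.71 × (588.9 − 232.3) = 8854 J.
Work done by the gas = −ΔU = -8854 J.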